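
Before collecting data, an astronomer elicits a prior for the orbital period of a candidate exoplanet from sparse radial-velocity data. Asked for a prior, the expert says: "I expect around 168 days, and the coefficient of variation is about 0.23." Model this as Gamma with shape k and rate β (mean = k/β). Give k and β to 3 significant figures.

For Gamma(k, rate β): mean = k/β, variance = k/β², so CV = 1/√k.
CV = 0.23, hence k = 1/CV² = 18.9.
Then β = k/mean = 18.9/168 = 0.113.

k ≈ 18.9, β ≈ 0.113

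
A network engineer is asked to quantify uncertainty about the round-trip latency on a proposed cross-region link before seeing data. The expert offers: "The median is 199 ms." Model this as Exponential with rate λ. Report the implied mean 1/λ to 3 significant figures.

Exponential median = ln 2 / λ, so λ = ln 2 / 199.0 = 0.00348.
Mean = 1/λ = 287 ms.

mean ≈ 287 ms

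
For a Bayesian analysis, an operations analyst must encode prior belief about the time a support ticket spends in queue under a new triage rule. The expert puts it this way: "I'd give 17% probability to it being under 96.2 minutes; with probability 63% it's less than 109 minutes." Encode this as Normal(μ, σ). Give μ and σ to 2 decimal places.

For Normal(μ,σ), the p-quantile is μ + z_p·σ. Here z_{0.17} = -0.9542, z_{0.63} = 0.3319.
So 96.2 = μ − 0.9542σ and 109 = μ + 0.3319σ.
Subtracting: σ = (109 − 96.2)/(0.3319 − (-0.9542)) = 9.95.
Then μ = 96.2 − (-0.9542)·9.95 = 105.70.

μ = 105.70, σ = 9.95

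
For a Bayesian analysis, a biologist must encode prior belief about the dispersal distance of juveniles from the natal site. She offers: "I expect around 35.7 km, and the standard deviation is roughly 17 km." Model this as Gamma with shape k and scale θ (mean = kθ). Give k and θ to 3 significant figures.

For Gamma(k, scale θ): mean = kθ, variance = kθ², so CV = 1/√k.
CV = SD/mean = 17/35.7 = 0.4762, hence k = 1/CV² = 4.41.
Then θ = mean/k = 35.7/4.41 = 8.1.

k ≈ 4.41, θ ≈ 8.1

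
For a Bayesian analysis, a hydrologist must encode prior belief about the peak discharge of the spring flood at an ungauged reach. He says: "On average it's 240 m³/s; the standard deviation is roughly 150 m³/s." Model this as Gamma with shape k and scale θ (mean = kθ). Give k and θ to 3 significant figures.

k ≈ 2.56, θ ≈ 93.8

For Gamma(k, scale θ): mean = kθ, variance = kθ², so CV = 1/√k.
CV = SD/mean = 150/240 = 0.625, hence k = 1/CV² = 2.56.
Then θ = mean/k = 240/2.56 = 93.8.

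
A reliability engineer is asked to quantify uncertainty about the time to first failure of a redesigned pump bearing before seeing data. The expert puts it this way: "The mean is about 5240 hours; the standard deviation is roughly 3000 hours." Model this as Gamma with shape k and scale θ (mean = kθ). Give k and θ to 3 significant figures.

k ≈ 3.05, θ ≈ 1720

For Gamma(k, scale θ): mean = kθ, variance = kθ², so CV = 1/√k.
CV = SD/mean = 3000/5240 = 0.5725, hence k = 1/CV² = 3.05.
Then θ = mean/k = 5240/3.05 = 1720.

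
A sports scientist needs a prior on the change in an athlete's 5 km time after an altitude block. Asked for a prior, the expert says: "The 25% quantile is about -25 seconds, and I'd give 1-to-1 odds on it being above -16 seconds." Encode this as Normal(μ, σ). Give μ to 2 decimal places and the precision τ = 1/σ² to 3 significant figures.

μ = -16.00, τ = 0.00562

The p-quantile of Normal(μ,σ) is μ + z_p·σ, with z_{0.25} = -0.6745 and z_{0.5} = 0.
Eliminate σ: μ = (z₂·x₁ − z₁·x₂)/(z₂ − z₁) = (0·-25 − (-0.6745)·-16)/0.6745 = -16.00.
Then σ = (x₂ − x₁)/(z₂ − z₁) = (-16 − -25)/0.6745 = 13.34.
Precision τ = 1/σ² = 1/13.34² = 0.00562.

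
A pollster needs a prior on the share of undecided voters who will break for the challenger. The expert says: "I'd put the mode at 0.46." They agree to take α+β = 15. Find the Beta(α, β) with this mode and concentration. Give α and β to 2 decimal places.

For α,β > 1 the Beta mode is (α−1)/(α+β−2). With α+β = 15, the mode is (α−1)/13.
Set (α−1)/13 = 0.46 → α = 1 + 0.46·13 = 6.98.
β = 15 − α = 8.02.

α = 6.98, β = 8.02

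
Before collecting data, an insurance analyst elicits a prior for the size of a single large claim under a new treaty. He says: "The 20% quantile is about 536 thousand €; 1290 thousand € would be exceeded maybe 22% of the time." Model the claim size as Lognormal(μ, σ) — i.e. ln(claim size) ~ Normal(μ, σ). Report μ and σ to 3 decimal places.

If T ~ Lognormal(μ,σ) then ln T ~ Normal(μ,σ), so the p-quantile of ln T is μ + z_p·σ.
ln(536) = 6.284 and ln(1290) = 7.162; z_{0.2} = -0.8416, z_{0.78} = 0.7722.
σ = (7.162 − 6.284)/(0.7722 − (-0.8416)) = 0.544.
μ = 6.284 − (-0.8416)·0.544 = 6.742.

μ ≈ 6.742, σ ≈ 0.544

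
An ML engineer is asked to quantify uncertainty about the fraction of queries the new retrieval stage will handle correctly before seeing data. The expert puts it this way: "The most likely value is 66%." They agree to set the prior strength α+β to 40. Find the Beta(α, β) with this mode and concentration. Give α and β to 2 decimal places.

α = 26.08, β = 13.92

For α,β > 1 the Beta mode is (α−1)/(α+β−2). With α+β = 40, the mode is (α−1)/38.
Set (α−1)/38 = 0.66 → α = 1 + 0.66·38 = 26.08.
β = 40 − α = 13.92.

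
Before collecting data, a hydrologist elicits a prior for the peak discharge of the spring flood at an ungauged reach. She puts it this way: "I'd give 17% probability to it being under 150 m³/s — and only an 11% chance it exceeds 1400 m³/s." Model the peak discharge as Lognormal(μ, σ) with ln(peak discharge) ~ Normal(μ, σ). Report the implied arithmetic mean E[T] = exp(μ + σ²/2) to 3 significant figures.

E[T] ≈ 674 m³/s

If T ~ Lognormal(μ,σ) then ln T ~ Normal(μ,σ), so the p-quantile of ln T is μ + z_p·σ.
ln(150) = 5.011 and ln(1400) = 7.244; z_{0.17} = -0.9542, z_{0.89} = 1.227.
σ = (7.244 − 5.011)/(1.227 − (-0.9542)) = 1.024.
μ = 5.011 − (-0.9542)·1.024 = 5.988.
E[T] = exp(μ + σ²/2) = exp(5.988 + 0.5246) = 674 m³/s.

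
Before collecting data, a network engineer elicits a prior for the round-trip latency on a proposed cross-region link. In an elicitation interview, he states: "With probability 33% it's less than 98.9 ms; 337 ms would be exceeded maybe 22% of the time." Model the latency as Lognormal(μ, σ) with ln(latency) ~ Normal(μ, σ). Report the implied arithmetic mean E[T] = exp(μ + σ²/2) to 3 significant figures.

E[T] ≈ 257 ms

If T ~ Lognormal(μ,σ) then ln T ~ Normal(μ,σ), so the p-quantile of ln T is μ + z_p·σ.
ln(98.9) = 4.594 and ln(337) = 5.82; z_{0.33} = -0.4399, z_{0.78} = 0.7722.
σ = (5.82 − 4.594)/(0.7722 − (-0.4399)) = 1.011.
μ = 4.594 − (-0.4399)·1.011 = 5.039.
E[T] = exp(μ + σ²/2) = exp(5.039 + 0.5115) = 257 ms.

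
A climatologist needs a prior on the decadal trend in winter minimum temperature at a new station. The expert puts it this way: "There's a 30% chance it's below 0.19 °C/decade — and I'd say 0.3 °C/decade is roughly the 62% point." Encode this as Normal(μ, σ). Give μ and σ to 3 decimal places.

For Normal(μ,σ), the p-quantile is μ + z_p·σ. Here z_{0.3} = -0.5244, z_{0.62} = 0.3055.
So 0.19 = μ − 0.5244σ and 0.3 = μ + 0.3055σ.
Subtracting: σ = (0.3 − 0.19)/(0.3055 − (-0.5244)) = 0.133.
Then μ = 0.19 − (-0.5244)·0.133 = 0.260.

μ = 0.260, σ = 0.133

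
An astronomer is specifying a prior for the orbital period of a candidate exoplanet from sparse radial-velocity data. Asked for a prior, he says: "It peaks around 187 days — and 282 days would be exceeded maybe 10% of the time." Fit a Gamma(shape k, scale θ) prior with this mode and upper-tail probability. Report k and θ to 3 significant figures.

k ≈ 12, θ ≈ 17

Gamma(k,θ) with k>1 has mode (k−1)θ, so θ = 187/(k−1).
Need P(X < 282) = 0.9 with θ tied to k this way. Start at k = 2, θ = 187: P(X<282) ≈ 0.445.
Too low — raise k to concentrate. Iterating converges to k ≈ 12.
Then θ = 187/(12−1) ≈ 17.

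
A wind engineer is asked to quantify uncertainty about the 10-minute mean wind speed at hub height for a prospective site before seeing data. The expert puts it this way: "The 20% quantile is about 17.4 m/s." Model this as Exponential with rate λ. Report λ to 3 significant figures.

λ ≈ 0.0128

P(T < 17.4) = 1 − e^(−λ·17.4) = 0.2, so λ = −ln(1−0.2)/17.4 = −ln(0.8)/17.4 = 0.0128.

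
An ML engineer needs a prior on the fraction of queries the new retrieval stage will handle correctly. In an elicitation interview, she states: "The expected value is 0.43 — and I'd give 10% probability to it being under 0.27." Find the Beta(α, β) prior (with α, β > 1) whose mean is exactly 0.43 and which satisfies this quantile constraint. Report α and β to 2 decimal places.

α ≈ 6.42, β ≈ 8.51

With mean 0.43 fixed, write α = 0.43s, β = 0.57s where s = α+β.
Need P(θ < 0.27) = 0.1 under Beta(0.43s, 0.57s). Normal approximation: (q−m)/√(m(1−m)/s) ≈ z_{0.1} = -1.28, so s ≈ 0.43·0.57·(-1.28)²/(0.27−0.43)² = 15.7.
At s = 15.7: P(θ<0.27) ≈ 0.094. Adjusting to match 0.1 gives s ≈ 14.92.
So α = 0.43·14.92 ≈ 6.42, β = 0.57·14.92 ≈ 8.51.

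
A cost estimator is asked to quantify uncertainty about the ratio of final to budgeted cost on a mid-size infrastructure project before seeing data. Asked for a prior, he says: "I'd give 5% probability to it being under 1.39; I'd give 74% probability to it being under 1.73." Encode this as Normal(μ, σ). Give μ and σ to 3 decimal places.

The p-quantile of Normal(μ,σ) is μ + z_p·σ, with z_{0.05} = -1.645 and z_{0.74} = 0.6433.
Eliminate σ: μ = (z₂·x₁ − z₁·x₂)/(z₂ − z₁) = (0.6433·1.39 − (-1.645)·1.73)/2.288 = 1.634.
Then σ = (x₂ − x₁)/(z₂ − z₁) = (1.73 − 1.39)/2.288 = 0.149.

μ = 1.634, σ = 0.149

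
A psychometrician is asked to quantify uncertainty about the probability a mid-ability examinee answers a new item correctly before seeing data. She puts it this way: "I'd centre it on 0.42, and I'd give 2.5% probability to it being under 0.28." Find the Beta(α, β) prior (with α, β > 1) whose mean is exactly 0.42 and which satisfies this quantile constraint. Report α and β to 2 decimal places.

With mean 0.42 fixed, write α = 0.42s, β = 0.58s where s = α+β.
Need P(θ < 0.28) = 0.025 under Beta(0.42s, 0.58s). Normal approximation: (q−m)/√(m(1−m)/s) ≈ z_{0.025} = -1.96, so s ≈ 0.42·0.58·(-1.96)²/(0.28−0.42)² = 47.7.
At s = 47.7: P(θ<0.28) ≈ 0.020. Adjusting to match 0.025 gives s ≈ 44.00.
So α = 0.42·44.00 ≈ 18.48, β = 0.58·44.00 ≈ 25.52.

α ≈ 18.48, β ≈ 25.52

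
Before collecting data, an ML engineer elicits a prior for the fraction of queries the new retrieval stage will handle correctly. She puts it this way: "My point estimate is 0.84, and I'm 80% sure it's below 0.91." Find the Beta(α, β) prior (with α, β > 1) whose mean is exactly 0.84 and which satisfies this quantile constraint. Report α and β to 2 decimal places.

With mean 0.84 fixed, write α = 0.84s, β = 0.16s where s = α+β.
Need P(θ < 0.91) = 0.8 under Beta(0.84s, 0.16s). Normal approximation: (q−m)/√(m(1−m)/s) ≈ z_{0.8} = 0.842, so s ≈ 0.84·0.16·(0.842)²/(0.91−0.84)² = 19.4.
At s = 19.4: P(θ<0.91) ≈ 0.795. Adjusting to match 0.8 gives s ≈ 20.03.
So α = 0.84·20.03 ≈ 16.83, β = 0.16·20.03 ≈ 3.21.

α ≈ 16.83, β ≈ 3.21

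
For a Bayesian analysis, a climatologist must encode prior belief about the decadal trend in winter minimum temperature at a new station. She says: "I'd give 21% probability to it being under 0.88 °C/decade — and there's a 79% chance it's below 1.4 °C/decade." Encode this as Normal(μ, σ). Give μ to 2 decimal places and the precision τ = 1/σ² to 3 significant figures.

μ = 1.14, τ = 9.62

For Normal(μ,σ), the p-quantile is μ + z_p·σ. Here z_{0.21} = -0.8064, z_{0.79} = 0.8064.
So 0.88 = μ − 0.8064σ and 1.4 = μ + 0.8064σ.
Subtracting: σ = (1.4 − 0.88)/(0.8064 − (-0.8064)) = 0.32.
Then μ = 0.88 − (-0.8064)·0.32 = 1.14.
Precision τ = 1/σ² = 1/0.3224² = 9.62.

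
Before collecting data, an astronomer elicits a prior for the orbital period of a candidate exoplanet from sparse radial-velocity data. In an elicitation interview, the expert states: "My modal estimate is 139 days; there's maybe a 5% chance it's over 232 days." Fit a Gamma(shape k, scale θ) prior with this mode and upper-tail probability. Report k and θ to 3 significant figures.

k ≈ 11.6, θ ≈ 13.1

Gamma(k,θ) with k>1 has mode (k−1)θ, so θ = 139/(k−1).
Need P(X < 232) = 0.95 with θ tied to k this way. Start at k = 2, θ = 139: P(X<232) ≈ 0.497.
Too low — raise k to concentrate. Iterating converges to k ≈ 11.6.
Then θ = 139/(11.6−1) ≈ 13.1.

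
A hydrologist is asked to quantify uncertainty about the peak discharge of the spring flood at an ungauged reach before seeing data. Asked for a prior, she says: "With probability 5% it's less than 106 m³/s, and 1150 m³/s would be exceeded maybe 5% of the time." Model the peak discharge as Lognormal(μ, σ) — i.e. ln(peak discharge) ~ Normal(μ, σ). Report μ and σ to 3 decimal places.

μ ≈ 5.855, σ ≈ 0.725

If T ~ Lognormal(μ,σ) then ln T ~ Normal(μ,σ), so the p-quantile of ln T is μ + z_p·σ.
ln(106) = 4.663 and ln(1150) = 7.048; z_{0.05} = -1.645, z_{0.95} = 1.645.
σ = (7.048 − 4.663)/(1.645 − (-1.645)) = 0.725.
μ = 4.663 − (-1.645)·0.725 = 5.855.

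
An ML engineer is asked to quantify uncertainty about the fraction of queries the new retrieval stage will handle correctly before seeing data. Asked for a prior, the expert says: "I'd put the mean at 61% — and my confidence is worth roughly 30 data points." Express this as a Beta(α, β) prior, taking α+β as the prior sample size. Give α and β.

α = 18.3, β = 11.7

Under the effective-sample-size interpretation, Beta(α, β) has prior mean α/(α+β) and prior sample size α+β.
So α+β = 30 and α/(α+β) = 0.61, giving α = 0.61·30 = 18.3 and β = 30 − 18.3 = 11.7.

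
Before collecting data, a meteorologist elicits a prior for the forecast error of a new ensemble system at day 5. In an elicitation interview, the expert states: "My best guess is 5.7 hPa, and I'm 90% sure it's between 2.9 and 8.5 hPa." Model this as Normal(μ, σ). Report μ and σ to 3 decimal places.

A symmetric 90% interval runs μ ± z·σ with z = 1.645.
Half-width = 2.8, so σ = 2.8/1.645 = 1.702.
μ is the stated best guess, 5.700.

μ = 5.700, σ = 1.702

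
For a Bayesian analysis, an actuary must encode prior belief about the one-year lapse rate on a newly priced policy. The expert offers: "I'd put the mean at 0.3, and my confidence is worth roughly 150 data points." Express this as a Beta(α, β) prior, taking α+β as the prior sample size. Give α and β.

Under the effective-sample-size interpretation, Beta(α, β) has prior mean α/(α+β) and prior sample size α+β.
So α+β = 150 and α/(α+β) = 0.3, giving α = 0.3·150 = 45 and β = 150 − 45 = 105.

α = 45, β = 105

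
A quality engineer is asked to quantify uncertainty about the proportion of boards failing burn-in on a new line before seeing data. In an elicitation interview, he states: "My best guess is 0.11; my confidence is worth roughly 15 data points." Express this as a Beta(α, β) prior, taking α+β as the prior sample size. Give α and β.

Under the effective-sample-size interpretation, Beta(α, β) has prior mean α/(α+β) and prior sample size α+β.
So α+β = 15 and α/(α+β) = 0.11, giving α = 0.11·15 = 1.65 and β = 15 − 1.65 = 13.35.

α = 1.65, β = 13.35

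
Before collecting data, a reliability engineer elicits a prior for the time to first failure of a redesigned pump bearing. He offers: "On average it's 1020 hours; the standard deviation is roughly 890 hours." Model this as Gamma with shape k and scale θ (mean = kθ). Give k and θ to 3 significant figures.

For Gamma(k, scale θ): mean = kθ, variance = kθ², so CV = 1/√k.
CV = SD/mean = 890/1020 = 0.8725, hence k = 1/CV² = 1.31.
Then θ = mean/k = 1020/1.31 = 777.

k ≈ 1.31, θ ≈ 777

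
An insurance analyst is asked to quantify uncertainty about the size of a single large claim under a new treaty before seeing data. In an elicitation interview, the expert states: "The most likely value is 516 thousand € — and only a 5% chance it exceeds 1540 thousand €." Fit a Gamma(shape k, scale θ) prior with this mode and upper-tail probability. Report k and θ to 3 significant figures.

Gamma(k,θ) with k>1 has mode (k−1)θ, so θ = 516/(k−1).
Need P(X < 1540) = 0.95 with θ tied to k this way. Start at k = 2, θ = 516: P(X<1540) ≈ 0.799.
Too low — raise k to concentrate. Iterating converges to k ≈ 3.22.
Then θ = 516/(3.22−1) ≈ 233.

k ≈ 3.22, θ ≈ 233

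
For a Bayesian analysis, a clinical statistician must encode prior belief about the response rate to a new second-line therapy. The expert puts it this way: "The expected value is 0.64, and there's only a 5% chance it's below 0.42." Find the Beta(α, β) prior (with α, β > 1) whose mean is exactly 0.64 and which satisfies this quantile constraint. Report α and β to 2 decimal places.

α ≈ 8.60, β ≈ 4.84

With mean 0.64 fixed, write α = 0.64s, β = 0.36s where s = α+β.
Need P(θ < 0.42) = 0.05 under Beta(0.64s, 0.36s). Normal approximation: (q−m)/√(m(1−m)/s) ≈ z_{0.05} = -1.64, so s ≈ 0.64·0.36·(-1.64)²/(0.42−0.64)² = 12.9.
At s = 12.9: P(θ<0.42) ≈ 0.054. Adjusting to match 0.05 gives s ≈ 13.44.
So α = 0.64·13.44 ≈ 8.60, β = 0.36·13.44 ≈ 4.84.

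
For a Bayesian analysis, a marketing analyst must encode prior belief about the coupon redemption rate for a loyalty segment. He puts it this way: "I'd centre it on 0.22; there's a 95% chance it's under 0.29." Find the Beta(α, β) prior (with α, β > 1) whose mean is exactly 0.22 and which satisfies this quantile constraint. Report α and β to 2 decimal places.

With mean 0.22 fixed, write α = 0.22s, β = 0.78s where s = α+β.
Need P(θ < 0.29) = 0.95 under Beta(0.22s, 0.78s). Normal approximation: (q−m)/√(m(1−m)/s) ≈ z_{0.95} = 1.64, so s ≈ 0.22·0.78·(1.64)²/(0.29−0.22)² = 94.7.
At s = 94.7: P(θ<0.29) ≈ 0.943. Adjusting to match 0.95 gives s ≈ 102.49.
So α = 0.22·102.49 ≈ 22.55, β = 0.78·102.49 ≈ 79.94.

α ≈ 22.55, β ≈ 79.94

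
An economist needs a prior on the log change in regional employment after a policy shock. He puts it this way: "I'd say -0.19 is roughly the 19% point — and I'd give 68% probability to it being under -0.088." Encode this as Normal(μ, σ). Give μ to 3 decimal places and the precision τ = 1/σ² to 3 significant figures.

μ = -0.123, τ = 174

The p-quantile of Normal(μ,σ) is μ + z_p·σ, with z_{0.19} = -0.8779 and z_{0.68} = 0.4677.
Eliminate σ: μ = (z₂·x₁ − z₁·x₂)/(z₂ − z₁) = (0.4677·-0.19 − (-0.8779)·-0.088)/1.346 = -0.123.
Then σ = (x₂ − x₁)/(z₂ − z₁) = (-0.088 − -0.19)/1.346 = 0.076.
Precision τ = 1/σ² = 1/0.0758² = 174.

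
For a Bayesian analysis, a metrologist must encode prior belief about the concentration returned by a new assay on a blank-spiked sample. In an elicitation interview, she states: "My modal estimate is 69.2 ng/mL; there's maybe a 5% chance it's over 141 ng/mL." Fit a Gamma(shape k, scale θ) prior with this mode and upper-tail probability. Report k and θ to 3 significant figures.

Gamma(k,θ) with k>1 has mode (k−1)θ, so θ = 69.2/(k−1).
Need P(X < 141) = 0.95 with θ tied to k this way. Start at k = 2, θ = 69.2: P(X<141) ≈ 0.604.
Too low — raise k to concentrate. Iterating converges to k ≈ 6.46.
Then θ = 69.2/(6.46−1) ≈ 12.7.

k ≈ 6.46, θ ≈ 12.7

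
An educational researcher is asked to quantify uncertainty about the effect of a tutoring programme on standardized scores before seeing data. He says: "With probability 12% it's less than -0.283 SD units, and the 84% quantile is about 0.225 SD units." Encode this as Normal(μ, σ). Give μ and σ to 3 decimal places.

μ = -0.008, σ = 0.234

For Normal(μ,σ), the p-quantile is μ + z_p·σ. Here z_{0.12} = -1.175, z_{0.84} = 0.9945.
So -0.283 = μ − 1.175σ and 0.225 = μ + 0.9945σ.
Subtracting: σ = (0.225 − -0.283)/(0.9945 − (-1.175)) = 0.234.
Then μ = -0.283 − (-1.175)·0.234 = -0.008.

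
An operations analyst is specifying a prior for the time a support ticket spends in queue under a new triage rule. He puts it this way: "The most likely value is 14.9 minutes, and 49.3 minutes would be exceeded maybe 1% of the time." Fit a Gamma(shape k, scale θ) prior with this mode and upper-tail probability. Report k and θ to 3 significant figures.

k ≈ 4.07, θ ≈ 4.85

Gamma(k,θ) with k>1 has mode (k−1)θ, so θ = 14.9/(k−1).
Need P(X < 49.3) = 0.99 with θ tied to k this way. Start at k = 2, θ = 14.9: P(X<49.3) ≈ 0.842.
Too low — raise k to concentrate. Iterating converges to k ≈ 4.07.
Then θ = 14.9/(4.07−1) ≈ 4.85.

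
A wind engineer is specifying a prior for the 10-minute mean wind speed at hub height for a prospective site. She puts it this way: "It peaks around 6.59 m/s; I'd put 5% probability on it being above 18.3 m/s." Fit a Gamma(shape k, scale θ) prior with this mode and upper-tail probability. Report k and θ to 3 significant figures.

Gamma(k,θ) with k>1 has mode (k−1)θ, so θ = 6.59/(k−1).
Need P(X < 18.3) = 0.95 with θ tied to k this way. Start at k = 2, θ = 6.59: P(X<18.3) ≈ 0.765.
Too low — raise k to concentrate. Iterating converges to k ≈ 3.57.
Then θ = 6.59/(3.57−1) ≈ 2.57.

k ≈ 3.57, θ ≈ 2.57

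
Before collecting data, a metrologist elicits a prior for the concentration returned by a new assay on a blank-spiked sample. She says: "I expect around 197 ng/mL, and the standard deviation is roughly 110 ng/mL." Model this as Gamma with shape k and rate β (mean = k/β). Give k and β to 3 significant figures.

k ≈ 3.21, β ≈ 0.0163

For Gamma(k, rate β): mean = k/β, variance = k/β², so CV = 1/√k.
CV = SD/mean = 110/197 = 0.5584, hence k = 1/CV² = 3.21.
Then β = k/mean = 3.21/197 = 0.0163.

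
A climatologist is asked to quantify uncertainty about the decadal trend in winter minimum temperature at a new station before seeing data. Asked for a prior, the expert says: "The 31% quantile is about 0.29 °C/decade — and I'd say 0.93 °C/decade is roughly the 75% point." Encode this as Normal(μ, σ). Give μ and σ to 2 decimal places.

For Normal(μ,σ), the p-quantile is μ + z_p·σ. Here z_{0.31} = -0.4959, z_{0.75} = 0.6745.
So 0.29 = μ − 0.4959σ and 0.93 = μ + 0.6745σ.
Subtracting: σ = (0.93 − 0.29)/(0.6745 − (-0.4959)) = 0.55.
Then μ = 0.29 − (-0.4959)·0.55 = 0.56.

μ = 0.56, σ = 0.55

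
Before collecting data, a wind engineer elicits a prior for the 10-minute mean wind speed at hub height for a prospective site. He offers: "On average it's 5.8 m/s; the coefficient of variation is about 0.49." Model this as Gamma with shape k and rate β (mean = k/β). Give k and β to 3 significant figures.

For Gamma(k, rate β): mean = k/β, variance = k/β², so CV = 1/√k.
CV = 0.49, hence k = 1/CV² = 4.16.
Then β = k/mean = 4.16/5.8 = 0.718.

k ≈ 4.16, β ≈ 0.718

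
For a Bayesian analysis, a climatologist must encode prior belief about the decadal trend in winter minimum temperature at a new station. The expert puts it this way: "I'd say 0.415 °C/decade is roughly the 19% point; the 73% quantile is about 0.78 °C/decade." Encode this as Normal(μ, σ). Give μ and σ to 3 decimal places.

μ = 0.630, σ = 0.245

For Normal(μ,σ), the p-quantile is μ + z_p·σ. Here z_{0.19} = -0.8779, z_{0.73} = 0.6128.
So 0.415 = μ − 0.8779σ and 0.78 = μ + 0.6128σ.
Subtracting: σ = (0.78 − 0.415)/(0.6128 − (-0.8779)) = 0.245.
Then μ = 0.415 − (-0.8779)·0.245 = 0.630.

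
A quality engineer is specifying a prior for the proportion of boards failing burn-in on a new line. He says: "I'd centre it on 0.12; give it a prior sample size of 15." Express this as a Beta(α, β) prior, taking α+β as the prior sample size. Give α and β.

Under the effective-sample-size interpretation, Beta(α, β) has prior mean α/(α+β) and prior sample size α+β.
So α+β = 15 and α/(α+β) = 0.12, giving α = 0.12·15 = 1.8 and β = 15 − 1.8 = 13.2.

α = 1.8, β = 13.2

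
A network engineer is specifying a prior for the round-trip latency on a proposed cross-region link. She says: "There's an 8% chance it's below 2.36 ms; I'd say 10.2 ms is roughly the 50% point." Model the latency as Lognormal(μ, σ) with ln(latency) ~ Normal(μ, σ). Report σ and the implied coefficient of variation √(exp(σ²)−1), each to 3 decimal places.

σ ≈ 1.042, CV ≈ 1.400

If T ~ Lognormal(μ,σ) then ln T ~ Normal(μ,σ), so the p-quantile of ln T is μ + z_p·σ.
ln(2.36) = 0.8587 and ln(10.2) = 2.322; z_{0.08} = -1.405, z_{0.5} = 0.
σ = (2.322 − 0.8587)/(0 − (-1.405)) = 1.042.
μ = 0.8587 − (-1.405)·1.042 = 2.322.
CV = √(exp(σ²)−1) = √(exp(1.0852)−1) = 1.400.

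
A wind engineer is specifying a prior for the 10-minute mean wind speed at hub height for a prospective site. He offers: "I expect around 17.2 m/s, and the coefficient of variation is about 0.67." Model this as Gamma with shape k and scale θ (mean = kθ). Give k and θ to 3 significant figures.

For Gamma(k, scale θ): mean = kθ, variance = kθ², so CV = 1/√k.
CV = 0.67, hence k = 1/CV² = 2.23.
Then θ = mean/k = 17.2/2.23 = 7.72.

k ≈ 2.23, θ ≈ 7.72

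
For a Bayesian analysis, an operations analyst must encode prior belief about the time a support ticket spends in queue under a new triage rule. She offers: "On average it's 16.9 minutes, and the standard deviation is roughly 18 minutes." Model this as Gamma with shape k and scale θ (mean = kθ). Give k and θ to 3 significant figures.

For Gamma(k, scale θ): mean = kθ, variance = kθ², so CV = 1/√k.
CV = SD/mean = 18/16.9 = 1.065, hence k = 1/CV² = 0.882.
Then θ = mean/k = 16.9/0.882 = 19.2.

k ≈ 0.882, θ ≈ 19.2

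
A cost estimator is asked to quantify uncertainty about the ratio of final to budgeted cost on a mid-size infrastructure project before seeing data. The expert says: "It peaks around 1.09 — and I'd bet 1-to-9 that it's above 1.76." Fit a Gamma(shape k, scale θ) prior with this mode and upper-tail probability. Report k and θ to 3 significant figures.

k ≈ 9.19, θ ≈ 0.133

Gamma(k,θ) with k>1 has mode (k−1)θ, so θ = 1.09/(k−1).
Need P(X < 1.76) = 0.9 with θ tied to k this way. Start at k = 2, θ = 1.09: P(X<1.76) ≈ 0.480.
Too low — raise k to concentrate. Iterating converges to k ≈ 9.19.
Then θ = 1.09/(9.19−1) ≈ 0.133.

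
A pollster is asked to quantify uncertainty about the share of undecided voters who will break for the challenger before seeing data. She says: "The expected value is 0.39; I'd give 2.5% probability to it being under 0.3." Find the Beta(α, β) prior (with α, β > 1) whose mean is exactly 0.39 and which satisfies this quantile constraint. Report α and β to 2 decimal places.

With mean 0.39 fixed, write α = 0.39s, β = 0.61s where s = α+β.
Need P(θ < 0.3) = 0.025 under Beta(0.39s, 0.61s). Normal approximation: (q−m)/√(m(1−m)/s) ≈ z_{0.025} = -1.96, so s ≈ 0.39·0.61·(-1.96)²/(0.3−0.39)² = 112.8.
At s = 112.8: P(θ<0.3) ≈ 0.022. Adjusting to match 0.025 gives s ≈ 106.61.
So α = 0.39·106.61 ≈ 41.58, β = 0.61·106.61 ≈ 65.03.

α ≈ 41.58, β ≈ 65.03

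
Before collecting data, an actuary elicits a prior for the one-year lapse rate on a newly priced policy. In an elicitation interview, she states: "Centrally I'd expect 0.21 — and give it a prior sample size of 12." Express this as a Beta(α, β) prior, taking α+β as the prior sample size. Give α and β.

Under the effective-sample-size interpretation, Beta(α, β) has prior mean α/(α+β) and prior sample size α+β.
So α+β = 12 and α/(α+β) = 0.21, giving α = 0.21·12 = 2.52 and β = 12 − 2.52 = 9.48.

α = 2.52, β = 9.48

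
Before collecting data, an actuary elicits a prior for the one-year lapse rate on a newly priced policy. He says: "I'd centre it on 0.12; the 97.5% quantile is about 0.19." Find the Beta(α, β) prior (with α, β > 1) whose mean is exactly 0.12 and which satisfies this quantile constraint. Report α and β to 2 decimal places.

With mean 0.12 fixed, write α = 0.12s, β = 0.88s where s = α+β.
Need P(θ < 0.19) = 0.975 under Beta(0.12s, 0.88s). Normal approximation: (q−m)/√(m(1−m)/s) ≈ z_{0.975} = 1.96, so s ≈ 0.12·0.88·(1.96)²/(0.19−0.12)² = 82.8.
At s = 82.8: P(θ<0.19) ≈ 0.964. Adjusting to match 0.975 gives s ≈ 100.31.
So α = 0.12·100.31 ≈ 12.04, β = 0.88·100.31 ≈ 88.27.

α ≈ 12.04, β ≈ 88.27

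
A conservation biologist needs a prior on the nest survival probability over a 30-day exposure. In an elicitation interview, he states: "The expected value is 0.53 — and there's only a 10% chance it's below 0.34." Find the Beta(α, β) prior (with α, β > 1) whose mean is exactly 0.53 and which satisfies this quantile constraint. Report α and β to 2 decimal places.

α ≈ 5.90, β ≈ 5.23

With mean 0.53 fixed, write α = 0.53s, β = 0.47s where s = α+β.
Need P(θ < 0.34) = 0.1 under Beta(0.53s, 0.47s). Normal approximation: (q−m)/√(m(1−m)/s) ≈ z_{0.1} = -1.28, so s ≈ 0.53·0.47·(-1.28)²/(0.34−0.53)² = 11.3.
At s = 11.3: P(θ<0.34) ≈ 0.098. Adjusting to match 0.1 gives s ≈ 11.13.
So α = 0.53·11.13 ≈ 5.90, β = 0.47·11.13 ≈ 5.23.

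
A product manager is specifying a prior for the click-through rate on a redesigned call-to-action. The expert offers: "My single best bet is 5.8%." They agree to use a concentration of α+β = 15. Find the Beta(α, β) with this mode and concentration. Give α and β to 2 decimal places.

For α,β > 1 the Beta mode is (α−1)/(α+β−2). With α+β = 15, the mode is (α−1)/13.
Set (α−1)/13 = 0.058 → α = 1 + 0.058·13 = 1.75.
β = 15 − α = 13.25.

α = 1.75, β = 13.25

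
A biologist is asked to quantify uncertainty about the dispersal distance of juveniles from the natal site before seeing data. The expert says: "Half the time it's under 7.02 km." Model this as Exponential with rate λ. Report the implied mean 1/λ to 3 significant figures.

Exponential median = ln 2 / λ, so λ = ln 2 / 7.02 = 0.0987.
Mean = 1/λ = 10.1 km.

mean ≈ 10.1 km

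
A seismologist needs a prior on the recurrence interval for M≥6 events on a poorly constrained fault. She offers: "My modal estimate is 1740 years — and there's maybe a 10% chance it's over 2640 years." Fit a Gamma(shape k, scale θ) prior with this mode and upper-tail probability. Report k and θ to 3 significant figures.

Gamma(k,θ) with k>1 has mode (k−1)θ, so θ = 1740/(k−1).
Need P(X < 2640) = 0.9 with θ tied to k this way. Start at k = 2, θ = 1740: P(X<2640) ≈ 0.448.
Too low — raise k to concentrate. Iterating converges to k ≈ 11.7.
Then θ = 1740/(11.7−1) ≈ 162.

k ≈ 11.7, θ ≈ 162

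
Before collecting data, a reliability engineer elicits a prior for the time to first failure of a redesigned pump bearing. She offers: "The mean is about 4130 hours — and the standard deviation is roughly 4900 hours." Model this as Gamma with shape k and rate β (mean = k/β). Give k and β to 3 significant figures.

k ≈ 0.71, β ≈ 0.000172

For Gamma(k, rate β): mean = k/β, variance = k/β², so CV = 1/√k.
CV = SD/mean = 4900/4130 = 1.186, hence k = 1/CV² = 0.71.
Then β = k/mean = 0.71/4130 = 0.000172.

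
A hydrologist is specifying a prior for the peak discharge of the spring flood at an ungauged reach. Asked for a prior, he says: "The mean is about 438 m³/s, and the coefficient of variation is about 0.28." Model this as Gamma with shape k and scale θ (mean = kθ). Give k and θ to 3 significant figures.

k ≈ 12.8, θ ≈ 34.3

For Gamma(k, scale θ): mean = kθ, variance = kθ², so CV = 1/√k.
CV = 0.28, hence k = 1/CV² = 12.8.
Then θ = mean/k = 438/12.8 = 34.3.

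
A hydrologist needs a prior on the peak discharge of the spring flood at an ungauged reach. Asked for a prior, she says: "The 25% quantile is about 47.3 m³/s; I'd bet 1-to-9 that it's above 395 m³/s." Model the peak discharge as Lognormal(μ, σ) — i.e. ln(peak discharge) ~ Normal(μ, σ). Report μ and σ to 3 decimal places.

μ ≈ 4.588, σ ≈ 1.085

If T ~ Lognormal(μ,σ) then ln T ~ Normal(μ,σ), so the p-quantile of ln T is μ + z_p·σ.
ln(47.3) = 3.857 and ln(395) = 5.979; z_{0.25} = -0.6745, z_{0.9} = 1.282.
σ = (5.979 − 3.857)/(1.282 − (-0.6745)) = 1.085.
μ = 3.857 − (-0.6745)·1.085 = 4.588.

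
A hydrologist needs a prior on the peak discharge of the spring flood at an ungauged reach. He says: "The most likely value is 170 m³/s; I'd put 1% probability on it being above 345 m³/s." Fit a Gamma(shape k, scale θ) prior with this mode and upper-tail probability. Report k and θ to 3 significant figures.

Gamma(k,θ) with k>1 has mode (k−1)θ, so θ = 170/(k−1).
Need P(X < 345) = 0.99 with θ tied to k this way. Start at k = 2, θ = 170: P(X<345) ≈ 0.602.
Too low — raise k to concentrate. Iterating converges to k ≈ 10.8.
Then θ = 170/(10.8−1) ≈ 17.4.

k ≈ 10.8, θ ≈ 17.4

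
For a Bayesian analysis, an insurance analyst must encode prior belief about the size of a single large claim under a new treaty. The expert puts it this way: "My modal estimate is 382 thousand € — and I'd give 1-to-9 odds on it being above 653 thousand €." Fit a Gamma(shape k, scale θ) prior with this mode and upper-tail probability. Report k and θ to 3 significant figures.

Gamma(k,θ) with k>1 has mode (k−1)θ, so θ = 382/(k−1).
Need P(X < 653) = 0.9 with θ tied to k this way. Start at k = 2, θ = 382: P(X<653) ≈ 0.510.
Too low — raise k to concentrate. Iterating converges to k ≈ 7.59.
Then θ = 382/(7.59−1) ≈ 58.

k ≈ 7.59, θ ≈ 58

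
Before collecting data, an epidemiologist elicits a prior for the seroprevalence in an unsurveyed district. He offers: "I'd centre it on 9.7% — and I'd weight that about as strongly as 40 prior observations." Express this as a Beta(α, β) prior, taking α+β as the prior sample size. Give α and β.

Under the effective-sample-size interpretation, Beta(α, β) has prior mean α/(α+β) and prior sample size α+β.
So α+β = 40 and α/(α+β) = 0.097, giving α = 0.097·40 = 3.88 and β = 40 − 3.88 = 36.12.

α = 3.88, β = 36.12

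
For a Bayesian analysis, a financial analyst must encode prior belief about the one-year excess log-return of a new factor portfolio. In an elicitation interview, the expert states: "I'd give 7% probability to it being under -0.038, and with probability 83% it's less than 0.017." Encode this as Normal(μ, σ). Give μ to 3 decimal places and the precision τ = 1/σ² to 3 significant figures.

μ = -0.005, τ = 1950

The p-quantile of Normal(μ,σ) is μ + z_p·σ, with z_{0.07} = -1.476 and z_{0.83} = 0.9542.
Eliminate σ: μ = (z₂·x₁ − z₁·x₂)/(z₂ − z₁) = (0.9542·-0.038 − (-1.476)·0.017)/2.43 = -0.005.
Then σ = (x₂ − x₁)/(z₂ − z₁) = (0.017 − -0.038)/2.43 = 0.023.
Precision τ = 1/σ² = 1/0.02263² = 1950.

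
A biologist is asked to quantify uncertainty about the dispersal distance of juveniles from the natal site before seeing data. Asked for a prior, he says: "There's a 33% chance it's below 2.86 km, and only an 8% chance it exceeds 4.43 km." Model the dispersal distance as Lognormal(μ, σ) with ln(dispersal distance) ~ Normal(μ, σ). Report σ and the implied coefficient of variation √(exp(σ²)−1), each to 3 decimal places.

σ ≈ 0.237, CV ≈ 0.241

If T ~ Lognormal(μ,σ) then ln T ~ Normal(μ,σ), so the p-quantile of ln T is μ + z_p·σ.
ln(2.86) = 1.051 and ln(4.43) = 1.488; z_{0.33} = -0.4399, z_{0.92} = 1.405.
σ = (1.488 − 1.051)/(1.405 − (-0.4399)) = 0.237.
μ = 1.051 − (-0.4399)·0.237 = 1.155.
CV = √(exp(σ²)−1) = √(exp(0.0563)−1) = 0.241.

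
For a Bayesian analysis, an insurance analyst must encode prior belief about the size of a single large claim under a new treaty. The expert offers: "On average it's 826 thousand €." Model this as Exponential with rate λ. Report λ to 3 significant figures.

Exponential mean = 1/λ, so λ = 1/826.0 = 0.00121.

λ ≈ 0.00121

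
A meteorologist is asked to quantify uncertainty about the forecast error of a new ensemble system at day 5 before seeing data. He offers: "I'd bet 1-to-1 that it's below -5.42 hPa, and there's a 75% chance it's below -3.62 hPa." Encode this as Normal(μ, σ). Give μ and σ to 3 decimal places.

μ = -5.420, σ = 2.669

The p-quantile of Normal(μ,σ) is μ + z_p·σ, with z_{0.5} = 0 and z_{0.75} = 0.6745.
Eliminate σ: μ = (z₂·x₁ − z₁·x₂)/(z₂ − z₁) = (0.6745·-5.42 − (0)·-3.62)/0.6745 = -5.420.
Then σ = (x₂ − x₁)/(z₂ − z₁) = (-3.62 − -5.42)/0.6745 = 2.669.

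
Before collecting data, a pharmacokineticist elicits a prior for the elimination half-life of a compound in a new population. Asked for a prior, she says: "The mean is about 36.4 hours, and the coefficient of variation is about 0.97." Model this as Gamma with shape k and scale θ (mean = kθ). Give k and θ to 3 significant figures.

k ≈ 1.06, θ ≈ 34.2

For Gamma(k, scale θ): mean = kθ, variance = kθ², so CV = 1/√k.
CV = 0.97, hence k = 1/CV² = 1.06.
Then θ = mean/k = 36.4/1.06 = 34.2.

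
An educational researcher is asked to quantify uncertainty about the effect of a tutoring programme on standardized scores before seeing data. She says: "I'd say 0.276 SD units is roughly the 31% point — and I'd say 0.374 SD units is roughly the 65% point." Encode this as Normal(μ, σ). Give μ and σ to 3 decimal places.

For Normal(μ,σ), the p-quantile is μ + z_p·σ. Here z_{0.31} = -0.4959, z_{0.65} = 0.3853.
So 0.276 = μ − 0.4959σ and 0.374 = μ + 0.3853σ.
Subtracting: σ = (0.374 − 0.276)/(0.3853 − (-0.4959)) = 0.111.
Then μ = 0.276 − (-0.4959)·0.111 = 0.331.

μ = 0.331, σ = 0.111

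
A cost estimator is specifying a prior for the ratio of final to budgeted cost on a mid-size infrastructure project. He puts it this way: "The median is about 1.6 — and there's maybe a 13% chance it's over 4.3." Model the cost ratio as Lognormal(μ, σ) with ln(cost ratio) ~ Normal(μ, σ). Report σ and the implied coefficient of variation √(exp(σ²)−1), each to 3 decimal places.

If T ~ Lognormal(μ,σ) then ln T ~ Normal(μ,σ), so the p-quantile of ln T is μ + z_p·σ.
ln(1.6) = 0.47 and ln(4.3) = 1.459; z_{0.5} = 0, z_{0.87} = 1.126.
σ = (1.459 − 0.47)/(1.126 − (0)) = 0.878.
μ = 0.47 − (0)·0.878 = 0.470.
CV = √(exp(σ²)−1) = √(exp(0.7703)−1) = 1.077.

σ ≈ 0.878, CV ≈ 1.077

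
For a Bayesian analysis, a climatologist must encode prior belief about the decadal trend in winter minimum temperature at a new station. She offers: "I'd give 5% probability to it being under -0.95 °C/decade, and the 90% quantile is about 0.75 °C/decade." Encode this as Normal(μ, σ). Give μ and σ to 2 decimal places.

μ = 0.01, σ = 0.58

The p-quantile of Normal(μ,σ) is μ + z_p·σ, with z_{0.05} = -1.645 and z_{0.9} = 1.282.
Eliminate σ: μ = (z₂·x₁ − z₁·x₂)/(z₂ − z₁) = (1.282·-0.95 − (-1.645)·0.75)/2.926 = 0.01.
Then σ = (x₂ − x₁)/(z₂ − z₁) = (0.75 − -0.95)/2.926 = 0.58.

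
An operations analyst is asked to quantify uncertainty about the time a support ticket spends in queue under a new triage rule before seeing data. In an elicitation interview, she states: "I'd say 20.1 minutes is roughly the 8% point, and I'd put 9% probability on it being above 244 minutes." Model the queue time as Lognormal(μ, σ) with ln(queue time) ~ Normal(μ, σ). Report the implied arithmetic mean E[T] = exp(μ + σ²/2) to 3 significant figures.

E[T] ≈ 109 minutes

If T ~ Lognormal(μ,σ) then ln T ~ Normal(μ,σ), so the p-quantile of ln T is μ + z_p·σ.
ln(20.1) = 3.001 and ln(244) = 5.497; z_{0.08} = -1.405, z_{0.91} = 1.341.
σ = (5.497 − 3.001)/(1.341 − (-1.405)) = 0.909.
μ = 3.001 − (-1.405)·0.909 = 4.278.
E[T] = exp(μ + σ²/2) = exp(4.278 + 0.4133) = 109 minutes.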